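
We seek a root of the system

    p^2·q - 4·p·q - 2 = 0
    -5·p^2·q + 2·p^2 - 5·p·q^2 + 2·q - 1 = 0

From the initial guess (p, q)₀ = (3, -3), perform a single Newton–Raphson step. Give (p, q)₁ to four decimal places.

(6.2613, -7.1892)

At (3, -3): F = (7.0000, 11.0000).
Jacobian J = [[2·p·q - 4·q, p^2 - 4·p], [-10·p·q + 4·p - 5·q^2, -5·p^2 - 10·p·q + 2]].
At the point, J = [[-6.0000, -3.0000], [57.0000, 47.0000]] (det J = -111.0000).
Solving J·Δ = −F gives Δ = (3.2613, -4.1892).
Then the next iterate is (p, q)₁ = (6.2613, -7.1892).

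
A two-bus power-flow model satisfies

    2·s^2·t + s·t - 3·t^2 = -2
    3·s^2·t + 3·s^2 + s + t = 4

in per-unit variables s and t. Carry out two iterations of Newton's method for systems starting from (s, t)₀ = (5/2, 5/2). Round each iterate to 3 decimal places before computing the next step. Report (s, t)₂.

(0.998, 1.070)

At (5/2, 5/2): F = (20.750, 66.625).
Jacobian J = [[4·s·t + t, 2·s^2 + s - 6·t], [6·s·t + 6·s + 1, 3·s^2 + 1]].
At the point, J = [[27.500, 0.000], [53.500, 19.750]] (det J = 543.125).
Solving J·Δ = −F gives Δ = (-0.755, -1.329).
Then the next iterate is (s, t)₁ = (1.745, 1.171).
Round to (1.745, 1.171) and repeat: F = (7.06112, 18.74825), J = [[9.34458, 0.80905], [23.73037, 10.13508]].
Δ = (-0.747, -0.101), so (s, t)₂ = (0.998, 1.070).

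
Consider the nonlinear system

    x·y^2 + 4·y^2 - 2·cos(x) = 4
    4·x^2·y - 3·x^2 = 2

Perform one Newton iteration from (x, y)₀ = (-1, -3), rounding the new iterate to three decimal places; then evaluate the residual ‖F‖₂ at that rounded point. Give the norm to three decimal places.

At (-1, -3): F = (21.91940, -17.000).
Jacobian J = [[y^2 + 2·sin(x), 2·x·y + 8·y], [8·x·y - 6·x, 4·x^2]].
At the point, J = [[7.31706, -18.000], [30.000, 4.000]] (det J = 569.26823).
Solving J·Δ = −F gives Δ = (0.384, 1.374).
Then the next iterate is (x, y)₁ = (-0.616, -1.626).
Re-evaluating at (-0.616, -1.626): F = (3.31448, -5.60635), so ‖F‖₂ = 6.513.

6.513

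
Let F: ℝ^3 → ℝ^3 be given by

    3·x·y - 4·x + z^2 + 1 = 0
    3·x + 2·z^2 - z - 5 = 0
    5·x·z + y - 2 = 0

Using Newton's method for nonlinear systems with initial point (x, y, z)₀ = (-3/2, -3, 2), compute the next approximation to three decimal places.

(0.296, -2.984, 1.730)

At (-3/2, -3, 2): F = (24.500, -3.500, -20.000).
Jacobian J = [[3·y - 4, 3·x, 2·z], [3, 0, 4·z - 1], [5·z, 1, 5·x]].
At the point, J = [[-13.000, -4.500, 4.000], [3.000, 0.000, 7.000], [10.000, 1.000, -7.500]] (det J = -313.250).
Solving J·Δ = −F gives Δ = (1.796, 0.016, -0.270).
Then the next iterate is (x, y, z)₁ = (0.296, -2.984, 1.730).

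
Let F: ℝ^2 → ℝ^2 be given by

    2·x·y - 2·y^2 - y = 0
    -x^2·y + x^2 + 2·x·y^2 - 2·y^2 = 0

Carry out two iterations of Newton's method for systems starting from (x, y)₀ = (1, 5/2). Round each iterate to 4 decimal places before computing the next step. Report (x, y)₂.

(0.9754, 0.8326)

At (1, 5/2): F = (-10.0000, -1.5000).
Jacobian J = [[2·y, 2·x - 4·y - 1], [-2·x·y + 2·x + 2·y^2, -x^2 + 4·x·y - 4·y]].
At the point, J = [[5.0000, -9.0000], [9.5000, -1.0000]] (det J = 80.5000).
Solving J·Δ = −F gives Δ = (0.0435, -1.0870).
Then the next iterate is (x, y)₁ = (1.0435, 1.4130).
Round to (1.0435, 1.4130) and repeat: F = (-2.457207, -0.276011), J = [[2.8260, -4.5650], [3.131207, -0.843030]].
Δ = (-0.0681, -0.5804), so (x, y)₂ = (0.9754, 0.8326).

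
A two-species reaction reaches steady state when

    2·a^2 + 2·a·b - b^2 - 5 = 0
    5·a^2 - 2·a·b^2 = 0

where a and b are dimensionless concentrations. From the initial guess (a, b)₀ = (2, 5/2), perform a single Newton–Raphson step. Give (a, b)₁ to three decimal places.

At (2, 5/2): F = (6.750, -5.000).
Jacobian J = [[4·a + 2·b, 2·a - 2·b], [10·a - 2·b^2, -4·a·b]].
At the point, J = [[13.000, -1.000], [7.500, -20.000]] (det J = -252.500).
Solving J·Δ = −F gives Δ = (-0.554, -0.458).
Then the next iterate is (a, b)₁ = (1.446, 2.042).

(1.446, 2.042)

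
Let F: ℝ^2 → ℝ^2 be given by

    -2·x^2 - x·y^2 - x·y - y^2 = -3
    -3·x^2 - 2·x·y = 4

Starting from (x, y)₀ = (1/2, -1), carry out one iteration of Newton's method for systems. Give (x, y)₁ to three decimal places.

(-1.250, -3.000)

At (1/2, -1): F = (1.500, -3.750).
Jacobian J = [[-4·x - y^2 - y, -2·x·y - x - 2·y], [-6·x - 2·y, -2·x]].
At the point, J = [[-2.000, 2.500], [-1.000, -1.000]] (det J = 4.500).
Solving J·Δ = −F gives Δ = (-1.750, -2.000).
Then the next iterate is (x, y)₁ = (-1.250, -3.000).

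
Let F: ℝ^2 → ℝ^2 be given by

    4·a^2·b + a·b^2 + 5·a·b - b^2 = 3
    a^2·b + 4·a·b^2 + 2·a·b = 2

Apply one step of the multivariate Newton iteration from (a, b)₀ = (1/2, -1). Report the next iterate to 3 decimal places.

At (1/2, -1): F = (-7.000, -1.250).
Jacobian J = [[8·a·b + b^2 + 5·b, 4·a^2 + 2·a·b + 5·a - 2·b], [2·a·b + 4·b^2 + 2·b, a^2 + 8·a·b + 2·a]].
At the point, J = [[-8.000, 4.500], [1.000, -2.750]] (det J = 17.500).
Solving J·Δ = −F gives Δ = (-1.421, -0.971).
Then the next iterate is (a, b)₁ = (-0.921, -1.971).

(-0.921, -1.971)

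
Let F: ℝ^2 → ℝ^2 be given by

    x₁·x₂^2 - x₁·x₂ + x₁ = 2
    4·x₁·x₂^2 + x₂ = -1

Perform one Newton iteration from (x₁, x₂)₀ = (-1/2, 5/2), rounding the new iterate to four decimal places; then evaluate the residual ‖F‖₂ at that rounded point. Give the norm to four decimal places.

649.2403

At (-1/2, 5/2): F = (-4.3750, -9.0000).
Jacobian J = [[x₂^2 - x₂ + 1, 2·x₁·x₂ - x₁], [4·x₂^2, 8·x₁·x₂ + 1]].
At the point, J = [[4.7500, -2.0000], [25.0000, -9.0000]] (det J = 7.2500).
Solving J·Δ = −F gives Δ = (-2.9483, -9.1897).
Then the next iterate is (x₁, x₂)₁ = (-3.4483, -6.6897).
Re-evaluating at (-3.4483, -6.6897): F = (-182.835011, -622.964174), so ‖F‖₂ = 649.2403.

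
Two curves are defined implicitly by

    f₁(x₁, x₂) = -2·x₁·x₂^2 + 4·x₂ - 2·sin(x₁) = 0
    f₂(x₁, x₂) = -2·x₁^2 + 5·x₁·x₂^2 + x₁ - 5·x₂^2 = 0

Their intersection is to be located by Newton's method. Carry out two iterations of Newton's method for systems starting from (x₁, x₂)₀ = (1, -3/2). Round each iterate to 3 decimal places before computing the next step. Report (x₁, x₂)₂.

(0.665, 0.254)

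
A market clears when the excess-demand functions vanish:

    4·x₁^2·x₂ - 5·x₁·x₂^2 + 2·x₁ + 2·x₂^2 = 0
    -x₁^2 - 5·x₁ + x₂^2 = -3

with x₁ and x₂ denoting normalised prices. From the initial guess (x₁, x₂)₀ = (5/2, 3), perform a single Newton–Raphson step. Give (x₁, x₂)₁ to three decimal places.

(1.264, 2.066)

At (5/2, 3): F = (-14.500, -6.750).
Jacobian J = [[8·x₁·x₂ - 5·x₂^2 + 2, 4·x₁^2 - 10·x₁·x₂ + 4·x₂], [-2·x₁ - 5, 2·x₂]].
At the point, J = [[17.000, -38.000], [-10.000, 6.000]] (det J = -278.000).
Solving J·Δ = −F gives Δ = (-1.236, -0.934).
Then the next iterate is (x₁, x₂)₁ = (1.264, 2.066).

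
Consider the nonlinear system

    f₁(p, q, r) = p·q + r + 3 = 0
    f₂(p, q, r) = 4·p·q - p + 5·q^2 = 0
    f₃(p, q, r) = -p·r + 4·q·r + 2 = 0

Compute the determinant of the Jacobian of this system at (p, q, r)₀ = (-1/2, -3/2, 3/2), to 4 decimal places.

-188.5000

J = [[q, p, 1], [4·q - 1, 4·p + 10·q, 0], [-r, 4·r, -p + 4·q]].
At the point, J = [[-1.5000, -0.5000, 1.0000], [-7.0000, -17.0000, 0.0000], [-1.5000, 6.0000, -5.5000]].
det J = -188.5000.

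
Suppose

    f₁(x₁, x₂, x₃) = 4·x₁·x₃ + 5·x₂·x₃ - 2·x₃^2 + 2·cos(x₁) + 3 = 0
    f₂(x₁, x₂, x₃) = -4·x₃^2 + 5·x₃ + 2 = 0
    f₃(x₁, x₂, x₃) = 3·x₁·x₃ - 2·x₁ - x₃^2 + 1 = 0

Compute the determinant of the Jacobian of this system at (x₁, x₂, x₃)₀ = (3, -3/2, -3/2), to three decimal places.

J = [[4·x₃ - 2·sin(x₁), 5·x₃, 4·x₁ + 5·x₂ - 4·x₃], [0, 0, -8·x₃ + 5], [3·x₃ - 2, 0, 3·x₁ - 2·x₃]].
At the point, J = [[-6.28224, -7.500, 10.500], [0.000, 0.000, 17.000], [-6.500, 0.000, 12.000]].
det J = 828.750.

828.750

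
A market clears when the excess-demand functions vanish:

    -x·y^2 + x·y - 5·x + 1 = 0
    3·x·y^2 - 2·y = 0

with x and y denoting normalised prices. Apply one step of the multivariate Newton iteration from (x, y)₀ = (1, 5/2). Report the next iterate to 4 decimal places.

At (1, 5/2): F = (-7.7500, 13.7500).
Jacobian J = [[-y^2 + y - 5, -2·x·y + x], [3·y^2, 6·x·y - 2]].
At the point, J = [[-8.7500, -4.0000], [18.7500, 13.0000]] (det J = -38.7500).
Solving J·Δ = −F gives Δ = (-1.1806, 0.6452).
Then the next iterate is (x, y)₁ = (-0.1806, 3.1452).

(-0.1806, 3.1452)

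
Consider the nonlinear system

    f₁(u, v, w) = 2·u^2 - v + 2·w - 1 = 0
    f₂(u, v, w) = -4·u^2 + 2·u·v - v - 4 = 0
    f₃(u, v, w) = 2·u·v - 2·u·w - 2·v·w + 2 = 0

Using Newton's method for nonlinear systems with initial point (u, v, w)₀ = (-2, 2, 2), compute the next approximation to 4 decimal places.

(-0.6875, 1.2500, 2.3750)

At (-2, 2, 2): F = (9.0000, -30.0000, -6.0000).
Jacobian J = [[4·u, -1, 2], [-8·u + 2·v, 2·u - 1, 0], [2·v - 2·w, 2·u - 2·w, -2·u - 2·v]].
At the point, J = [[-8.0000, -1.0000, 2.0000], [20.0000, -5.0000, 0.0000], [0.0000, -8.0000, 0.0000]] (det J = -320.0000).
Solving J·Δ = −F gives Δ = (1.3125, -0.7500, 0.3750).
Then the next iterate is (u, v, w)₁ = (-0.6875, 1.2500, 2.3750).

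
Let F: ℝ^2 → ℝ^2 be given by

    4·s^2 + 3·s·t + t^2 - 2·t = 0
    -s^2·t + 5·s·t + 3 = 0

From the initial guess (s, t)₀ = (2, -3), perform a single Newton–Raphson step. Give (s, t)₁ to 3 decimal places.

(0.667, -1.167)

At (2, -3): F = (13.000, -15.000).
Jacobian J = [[8·s + 3·t, 3·s + 2·t - 2], [-2·s·t + 5·t, -s^2 + 5·s]].
At the point, J = [[7.000, -2.000], [-3.000, 6.000]] (det J = 36.000).
Solving J·Δ = −F gives Δ = (-1.333, 1.833).
Then the next iterate is (s, t)₁ = (0.667, -1.167).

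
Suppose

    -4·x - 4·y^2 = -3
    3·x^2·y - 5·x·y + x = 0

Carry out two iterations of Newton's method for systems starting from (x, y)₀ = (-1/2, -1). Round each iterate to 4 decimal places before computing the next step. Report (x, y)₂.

(-0.0104, -0.8738)

At (-1/2, -1): F = (1.0000, -3.7500).
Jacobian J = [[-4, -8·y], [6·x·y - 5·y + 1, 3·x^2 - 5·x]].
At the point, J = [[-4.0000, 8.0000], [9.0000, 3.2500]] (det J = -85.0000).
Solving J·Δ = −F gives Δ = (0.3912, 0.0706).
Then the next iterate is (x, y)₁ = (-0.1088, -0.9294).
Round to (-0.1088, -0.9294) and repeat: F = (-0.019937, -0.647399), J = [[-4.0000, 7.4352], [6.253712, 0.579512]].
Δ = (0.0984, 0.0556), so (x, y)₂ = (-0.0104, -0.8738).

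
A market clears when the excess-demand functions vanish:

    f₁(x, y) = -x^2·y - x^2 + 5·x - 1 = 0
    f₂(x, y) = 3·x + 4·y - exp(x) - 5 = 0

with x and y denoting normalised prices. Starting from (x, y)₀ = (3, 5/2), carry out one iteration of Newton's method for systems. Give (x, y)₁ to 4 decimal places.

At (3, 5/2): F = (-17.5000, -6.085537).
Jacobian J = [[-2·x·y - 2·x + 5, -x^2], [-exp(x) + 3, 4]].
At the point, J = [[-16.0000, -9.0000], [-17.085537, 4.0000]] (det J = -217.769832).
Solving J·Δ = −F gives Δ = (-0.5729, -0.9259).
Then the next iterate is (x, y)₁ = (2.4271, 1.5741).

(2.4271, 1.5741)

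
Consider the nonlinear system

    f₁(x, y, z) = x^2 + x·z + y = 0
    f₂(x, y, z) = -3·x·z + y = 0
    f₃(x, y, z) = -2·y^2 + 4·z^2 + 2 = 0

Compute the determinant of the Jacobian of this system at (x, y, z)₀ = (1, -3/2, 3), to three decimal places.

372.000

J = [[2·x + z, 1, x], [-3·z, 1, -3·x], [0, -4·y, 8·z]].
At the point, J = [[5.000, 1.000, 1.000], [-9.000, 1.000, -3.000], [0.000, 6.000, 24.000]].
det J = 372.000.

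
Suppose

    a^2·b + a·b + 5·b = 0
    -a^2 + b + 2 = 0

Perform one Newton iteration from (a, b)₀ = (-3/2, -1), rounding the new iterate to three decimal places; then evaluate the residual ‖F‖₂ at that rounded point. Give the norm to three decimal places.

At (-3/2, -1): F = (-5.750, -1.250).
Jacobian J = [[2·a·b + b, a^2 + a + 5], [-2·a, 1]].
At the point, J = [[2.000, 5.750], [3.000, 1.000]] (det J = -15.250).
Solving J·Δ = −F gives Δ = (0.094, 0.967).
Then the next iterate is (a, b)₁ = (-1.406, -0.033).
Re-evaluating at (-1.406, -0.033): F = (-0.18384, -0.00984), so ‖F‖₂ = 0.184.

0.184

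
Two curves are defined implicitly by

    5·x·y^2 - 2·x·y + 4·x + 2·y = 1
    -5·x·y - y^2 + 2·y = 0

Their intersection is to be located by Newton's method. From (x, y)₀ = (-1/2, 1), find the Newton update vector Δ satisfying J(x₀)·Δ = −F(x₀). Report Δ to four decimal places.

At (-1/2, 1): F = (-2.5000, 3.5000).
Jacobian J = [[5·y^2 - 2·y + 4, 10·x·y - 2·x + 2], [-5·y, -5·x - 2·y + 2]].
At the point, J = [[7.0000, -2.0000], [-5.0000, 2.5000]] (det J = 7.5000).
Solving J·Δ = −F gives Δ = (-0.1000, -1.6000).

(-0.1000, -1.6000)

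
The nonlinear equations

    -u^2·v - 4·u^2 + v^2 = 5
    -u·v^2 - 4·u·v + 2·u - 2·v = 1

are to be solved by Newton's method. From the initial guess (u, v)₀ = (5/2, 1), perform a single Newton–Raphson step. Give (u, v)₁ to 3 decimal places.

(1.155, 0.620)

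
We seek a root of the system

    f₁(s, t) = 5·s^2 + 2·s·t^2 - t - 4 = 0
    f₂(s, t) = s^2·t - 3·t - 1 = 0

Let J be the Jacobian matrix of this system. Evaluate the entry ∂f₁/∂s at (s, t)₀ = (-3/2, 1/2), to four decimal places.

-14.5000

∂f₁/∂s = 10·s + 2·t^2.
At (-3/2, 1/2) this is -14.5000.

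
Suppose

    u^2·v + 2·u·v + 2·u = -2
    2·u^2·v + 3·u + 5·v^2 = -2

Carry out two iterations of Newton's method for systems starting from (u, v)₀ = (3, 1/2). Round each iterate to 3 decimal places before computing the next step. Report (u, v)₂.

(-8.484, 1.375)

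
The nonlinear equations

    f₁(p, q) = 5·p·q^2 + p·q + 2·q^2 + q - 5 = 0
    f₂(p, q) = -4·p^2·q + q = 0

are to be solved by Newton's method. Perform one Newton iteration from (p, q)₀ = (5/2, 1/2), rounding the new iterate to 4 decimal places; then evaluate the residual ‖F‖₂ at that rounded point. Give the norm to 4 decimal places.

2.1324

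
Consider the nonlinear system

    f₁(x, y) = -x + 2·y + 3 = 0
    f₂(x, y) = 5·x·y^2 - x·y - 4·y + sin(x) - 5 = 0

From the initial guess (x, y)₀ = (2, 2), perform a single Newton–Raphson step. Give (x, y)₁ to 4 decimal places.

(3.7665, 0.3832)

At (2, 2): F = (5.0000, 23.909297).
Jacobian J = [[-1, 2], [5·y^2 - y + cos(x), 10·x·y - x - 4]].
At the point, J = [[-1.0000, 2.0000], [17.583853, 34.0000]] (det J = -69.167706).
Solving J·Δ = −F gives Δ = (1.7665, -1.6168).
Then the next iterate is (x, y)₁ = (3.7665, 0.3832).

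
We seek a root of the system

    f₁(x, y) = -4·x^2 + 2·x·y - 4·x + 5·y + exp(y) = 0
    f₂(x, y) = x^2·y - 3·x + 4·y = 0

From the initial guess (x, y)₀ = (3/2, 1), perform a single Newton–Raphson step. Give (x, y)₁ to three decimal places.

(0.980, 0.720)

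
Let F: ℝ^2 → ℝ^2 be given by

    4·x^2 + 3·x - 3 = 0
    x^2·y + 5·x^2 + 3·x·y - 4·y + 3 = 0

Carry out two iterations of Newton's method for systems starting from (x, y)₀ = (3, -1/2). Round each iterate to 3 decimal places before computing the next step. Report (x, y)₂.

At (3, -1/2): F = (42.000, 41.000).
Jacobian J = [[8·x + 3, 0], [2·x·y + 10·x + 3·y, x^2 + 3·x - 4]].
At the point, J = [[27.000, 0.000], [25.500, 14.000]] (det J = 378.000).
Solving J·Δ = −F gives Δ = (-1.556, -0.095).
Then the next iterate is (x, y)₁ = (1.444, -0.595).
Round to (1.444, -0.595) and repeat: F = (9.67254, 11.98748), J = [[14.552, 0.000], [10.93664, 2.41714]].
Δ = (-0.665, -1.952), so (x, y)₂ = (0.779, -2.547).

(0.779, -2.547)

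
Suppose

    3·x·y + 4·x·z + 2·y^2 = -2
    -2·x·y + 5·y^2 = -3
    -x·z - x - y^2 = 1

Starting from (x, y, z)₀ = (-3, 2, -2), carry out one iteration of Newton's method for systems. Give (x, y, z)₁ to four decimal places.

At (-3, 2, -2): F = (16.0000, 35.0000, -8.0000).
Jacobian J = [[3·y + 4·z, 3·x + 4·y, 4·x], [-2·y, -2·x + 10·y, 0], [-z - 1, -2·y, -x]].
At the point, J = [[-2.0000, -1.0000, -12.0000], [-4.0000, 26.0000, 0.0000], [1.0000, -4.0000, 3.0000]] (det J = -48.0000).
Solving J·Δ = −F gives Δ = (11.1875, 0.3750, -0.5625).
Then the next iterate is (x, y, z)₁ = (8.1875, 2.3750, -2.5625).

(8.1875, 2.3750, -2.5625)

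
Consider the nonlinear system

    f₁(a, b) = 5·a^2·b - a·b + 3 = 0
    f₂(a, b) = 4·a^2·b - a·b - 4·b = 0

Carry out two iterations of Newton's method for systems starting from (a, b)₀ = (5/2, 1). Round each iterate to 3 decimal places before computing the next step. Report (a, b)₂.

At (5/2, 1): F = (31.750, 18.500).
Jacobian J = [[10·a·b - b, 5·a^2 - a], [8·a·b - b, 4·a^2 - a - 4]].
At the point, J = [[24.000, 28.750], [19.000, 18.500]] (det J = -102.250).
Solving J·Δ = −F gives Δ = (0.543, -1.557).
Then the next iterate is (a, b)₁ = (3.043, -0.557).
Round to (3.043, -0.557) and repeat: F = (-21.09373, -16.70799), J = [[-16.39251, 43.25625], [-13.00261, 29.99640]].
Δ = (-1.272, 0.005), so (a, b)₂ = (1.771, -0.552).

(1.771, -0.552)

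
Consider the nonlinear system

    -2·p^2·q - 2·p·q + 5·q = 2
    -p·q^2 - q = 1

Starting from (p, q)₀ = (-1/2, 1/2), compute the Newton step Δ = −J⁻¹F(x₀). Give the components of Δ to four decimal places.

(-5.2273, -0.1364)

At (-1/2, 1/2): F = (0.7500, -1.3750).
Jacobian J = [[-4·p·q - 2·q, -2·p^2 - 2·p + 5], [-q^2, -2·p·q - 1]].
At the point, J = [[0.0000, 5.5000], [-0.2500, -0.5000]] (det J = 1.3750).
Solving J·Δ = −F gives Δ = (-5.2273, -0.1364).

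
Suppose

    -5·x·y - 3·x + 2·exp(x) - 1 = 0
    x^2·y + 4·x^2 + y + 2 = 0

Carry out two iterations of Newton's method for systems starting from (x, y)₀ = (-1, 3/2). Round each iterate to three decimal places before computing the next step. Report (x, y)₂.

(-1.753, -6.086)

At (-1, 3/2): F = (10.23576, 9.000).
Jacobian J = [[-5·y + 2·exp(x) - 3, -5·x], [2·x·y + 8·x, x^2 + 1]].
At the point, J = [[-9.76424, 5.000], [-11.000, 2.000]] (det J = 35.47152).
Solving J·Δ = −F gives Δ = (0.691, -0.697).
Then the next iterate is (x, y)₁ = (-0.309, 0.803).
Round to (-0.309, 0.803) and repeat: F = (2.63600, 3.26160), J = [[-5.54664, 1.545], [-2.96825, 1.09548]].
Δ = (-1.444, -6.889), so (x, y)₂ = (-1.753, -6.086).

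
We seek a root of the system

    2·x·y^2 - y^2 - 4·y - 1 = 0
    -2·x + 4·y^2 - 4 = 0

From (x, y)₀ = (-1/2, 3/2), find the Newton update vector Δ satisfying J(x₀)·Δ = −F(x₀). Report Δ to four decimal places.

(2.2941, -0.1176)

At (-1/2, 3/2): F = (-11.5000, 6.0000).
Jacobian J = [[2·y^2, 4·x·y - 2·y - 4], [-2, 8·y]].
At the point, J = [[4.5000, -10.0000], [-2.0000, 12.0000]] (det J = 34.0000).
Solving J·Δ = −F gives Δ = (2.2941, -0.1176).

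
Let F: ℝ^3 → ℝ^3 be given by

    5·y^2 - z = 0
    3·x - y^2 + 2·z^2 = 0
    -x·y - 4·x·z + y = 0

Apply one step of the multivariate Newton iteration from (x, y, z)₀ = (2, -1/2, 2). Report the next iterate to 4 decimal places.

At (2, -1/2, 2): F = (-0.7500, 13.7500, -15.5000).
Jacobian J = [[0, 10·y, -1], [3, -2·y, 4·z], [-y - 4·z, -x + 1, -4·x]].
At the point, J = [[0.0000, -5.0000, -1.0000], [3.0000, 1.0000, 8.0000], [-7.5000, -1.0000, -8.0000]] (det J = 175.5000).
Solving J·Δ = −F gives Δ = (-0.3889, 0.1688, -1.5940).
Then the next iterate is (x, y, z)₁ = (1.6111, -0.3312, 0.4060).

(1.6111, -0.3312, 0.4060)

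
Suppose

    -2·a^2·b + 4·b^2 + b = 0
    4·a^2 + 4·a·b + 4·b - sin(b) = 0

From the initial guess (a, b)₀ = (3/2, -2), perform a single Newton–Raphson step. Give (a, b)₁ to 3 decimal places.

At (3/2, -2): F = (23.000, -10.09070).
Jacobian J = [[-4·a·b, -2·a^2 + 8·b + 1], [8·a + 4·b, 4·a - cos(b) + 4]].
At the point, J = [[12.000, -19.500], [4.000, 10.41615]] (det J = 202.99376).
Solving J·Δ = −F gives Δ = (-0.211, 1.050).
Then the next iterate is (a, b)₁ = (1.289, -0.950).

(1.289, -0.950)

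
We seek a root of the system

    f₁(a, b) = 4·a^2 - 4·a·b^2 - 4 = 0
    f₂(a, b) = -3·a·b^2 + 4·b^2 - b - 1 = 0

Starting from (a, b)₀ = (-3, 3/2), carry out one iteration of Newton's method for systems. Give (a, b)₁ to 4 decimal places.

At (-3, 3/2): F = (59.0000, 26.7500).
Jacobian J = [[8·a - 4·b^2, -8·a·b], [-3·b^2, -6·a·b + 8·b - 1]].
At the point, J = [[-33.0000, 36.0000], [-6.7500, 38.0000]] (det J = -1011.0000).
Solving J·Δ = −F gives Δ = (1.2651, -0.4792).
Then the next iterate is (a, b)₁ = (-1.7349, 1.0208).

(-1.7349, 1.0208)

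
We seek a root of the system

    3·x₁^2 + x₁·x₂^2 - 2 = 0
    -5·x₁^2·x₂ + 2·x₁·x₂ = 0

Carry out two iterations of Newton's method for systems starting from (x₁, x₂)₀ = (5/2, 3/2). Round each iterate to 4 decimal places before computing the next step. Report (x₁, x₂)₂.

At (5/2, 3/2): F = (22.3750, -39.3750).
Jacobian J = [[6·x₁ + x₂^2, 2·x₁·x₂], [-10·x₁·x₂ + 2·x₂, -5·x₁^2 + 2·x₁]].
At the point, J = [[17.2500, 7.5000], [-34.5000, -26.2500]] (det J = -194.0625).
Solving J·Δ = −F gives Δ = (-1.5048, 0.4778).
Then the next iterate is (x₁, x₂)₁ = (0.9952, 1.9778).
Round to (0.9952, 1.9778) and repeat: F = (4.864186, -5.857680), J = [[9.882893, 3.936613], [-15.727466, -2.961715]].
Δ = (-0.2651, -0.5701), so (x₁, x₂)₂ = (0.7301, 1.4077).

(0.7301, 1.4077)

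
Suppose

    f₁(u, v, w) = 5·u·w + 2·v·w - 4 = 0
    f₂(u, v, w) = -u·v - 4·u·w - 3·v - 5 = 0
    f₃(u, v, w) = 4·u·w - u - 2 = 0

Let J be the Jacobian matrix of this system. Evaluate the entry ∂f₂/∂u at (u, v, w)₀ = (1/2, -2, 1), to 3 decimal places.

∂f₂/∂u = -v - 4·w.
At (1/2, -2, 1) this is -2.000.

-2.000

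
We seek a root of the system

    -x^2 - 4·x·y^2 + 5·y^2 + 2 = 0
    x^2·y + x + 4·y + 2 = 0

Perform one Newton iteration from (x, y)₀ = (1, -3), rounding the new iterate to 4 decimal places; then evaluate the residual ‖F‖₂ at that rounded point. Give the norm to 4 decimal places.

1.9333

At (1, -3): F = (10.0000, -12.0000).
Jacobian J = [[-2·x - 4·y^2, -8·x·y + 10·y], [2·x·y + 1, x^2 + 4]].
At the point, J = [[-38.0000, -6.0000], [-5.0000, 5.0000]] (det J = -220.0000).
Solving J·Δ = −F gives Δ = (-0.1000, 2.3000).
Then the next iterate is (x, y)₁ = (0.9000, -0.7000).
Re-evaluating at (0.9000, -0.7000): F = (1.8760, -0.4670), so ‖F‖₂ = 1.9333.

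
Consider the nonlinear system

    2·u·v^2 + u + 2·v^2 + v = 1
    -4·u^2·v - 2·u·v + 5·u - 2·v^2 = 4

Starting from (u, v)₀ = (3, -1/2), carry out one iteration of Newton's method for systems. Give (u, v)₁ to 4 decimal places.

(1.7803, -0.2614)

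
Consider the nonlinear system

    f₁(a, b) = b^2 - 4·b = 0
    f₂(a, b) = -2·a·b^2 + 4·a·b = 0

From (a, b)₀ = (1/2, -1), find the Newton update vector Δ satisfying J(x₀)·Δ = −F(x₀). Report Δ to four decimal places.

At (1/2, -1): F = (5.0000, -3.0000).
Jacobian J = [[0, 2·b - 4], [-2·b^2 + 4·b, -4·a·b + 4·a]].
At the point, J = [[0.0000, -6.0000], [-6.0000, 4.0000]] (det J = -36.0000).
Solving J·Δ = −F gives Δ = (0.0556, 0.8333).

(0.0556, 0.8333)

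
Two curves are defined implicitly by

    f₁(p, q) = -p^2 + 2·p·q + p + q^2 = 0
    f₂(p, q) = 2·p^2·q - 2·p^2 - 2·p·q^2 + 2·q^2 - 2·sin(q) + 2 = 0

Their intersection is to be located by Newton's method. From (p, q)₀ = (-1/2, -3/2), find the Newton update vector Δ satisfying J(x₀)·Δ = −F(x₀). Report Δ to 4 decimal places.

(-1.1329, 1.0332)

At (-1/2, -3/2): F = (3.0000, 9.494990).
Jacobian J = [[-2·p + 2·q + 1, 2·p + 2·q], [4·p·q - 4·p - 2·q^2, 2·p^2 - 4·p·q + 4·q - 2·cos(q)]].
At the point, J = [[-1.0000, -4.0000], [0.5000, -8.641474]] (det J = 10.641474).
Solving J·Δ = −F gives Δ = (-1.1329, 1.0332).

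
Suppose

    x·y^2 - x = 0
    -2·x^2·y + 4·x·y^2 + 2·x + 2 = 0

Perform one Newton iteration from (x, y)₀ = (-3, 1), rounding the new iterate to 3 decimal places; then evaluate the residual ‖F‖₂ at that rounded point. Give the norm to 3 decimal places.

7.135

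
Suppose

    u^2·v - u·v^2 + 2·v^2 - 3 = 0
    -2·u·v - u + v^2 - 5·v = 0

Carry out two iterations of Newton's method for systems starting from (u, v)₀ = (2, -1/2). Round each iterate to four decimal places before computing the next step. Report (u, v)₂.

At (2, -1/2): F = (-5.0000, 2.7500).
Jacobian J = [[2·u·v - v^2, u^2 - 2·u·v + 4·v], [-2·v - 1, -2·u + 2·v - 5]].
At the point, J = [[-2.2500, 4.0000], [0.0000, -10.0000]] (det J = 22.5000).
Solving J·Δ = −F gives Δ = (-1.7333, 0.2750).
Then the next iterate is (u, v)₁ = (0.2667, -0.2250).
Round to (0.2667, -0.2250) and repeat: F = (-2.928256, 1.028940), J = [[-0.170640, -0.708856], [-0.5500, -5.9834]].
Δ = (-28.9166, 2.8300), so (u, v)₂ = (-28.6499, 2.6050).

(-28.6499, 2.6050)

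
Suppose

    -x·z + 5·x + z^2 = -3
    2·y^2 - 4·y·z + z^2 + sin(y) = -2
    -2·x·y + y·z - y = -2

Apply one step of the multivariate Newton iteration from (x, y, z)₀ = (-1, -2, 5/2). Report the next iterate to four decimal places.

At (-1, -2, 5/2): F = (6.7500, 35.340703, -5.0000).
Jacobian J = [[-z + 5, 0, -x + 2·z], [0, 4·y - 4·z + cos(y), -4·y + 2·z], [-2·y, -2·x + z - 1, y]].
At the point, J = [[2.5000, 0.0000, 6.0000], [0.0000, -18.416147, 13.0000], [4.0000, 3.5000, -2.0000]] (det J = 420.318258).
Solving J·Δ = −F gives Δ = (-0.3121, 1.2167, -0.9950).
Then the next iterate is (x, y, z)₁ = (-1.3121, -0.7833, 1.5050).

(-1.3121, -0.7833, 1.5050)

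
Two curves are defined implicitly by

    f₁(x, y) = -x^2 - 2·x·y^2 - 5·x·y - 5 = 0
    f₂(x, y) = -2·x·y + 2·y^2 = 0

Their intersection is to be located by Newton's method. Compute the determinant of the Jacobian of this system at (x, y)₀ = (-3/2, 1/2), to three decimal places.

10.500

J = [[-2·x - 2·y^2 - 5·y, -4·x·y - 5·x], [-2·y, -2·x + 4·y]].
At the point, J = [[0.000, 10.500], [-1.000, 5.000]].
det J = 10.500.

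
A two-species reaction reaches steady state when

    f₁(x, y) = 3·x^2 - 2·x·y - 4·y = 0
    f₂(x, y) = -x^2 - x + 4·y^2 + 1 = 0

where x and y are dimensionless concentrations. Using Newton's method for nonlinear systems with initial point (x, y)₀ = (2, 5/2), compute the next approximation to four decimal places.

(2.0000, 1.5000)

At (2, 5/2): F = (-8.0000, 20.0000).
Jacobian J = [[6·x - 2·y, -2·x - 4], [-2·x - 1, 8·y]].
At the point, J = [[7.0000, -8.0000], [-5.0000, 20.0000]] (det J = 100.0000).
Solving J·Δ = −F gives Δ = (0.0000, -1.0000).
Then the next iterate is (x, y)₁ = (2.0000, 1.5000).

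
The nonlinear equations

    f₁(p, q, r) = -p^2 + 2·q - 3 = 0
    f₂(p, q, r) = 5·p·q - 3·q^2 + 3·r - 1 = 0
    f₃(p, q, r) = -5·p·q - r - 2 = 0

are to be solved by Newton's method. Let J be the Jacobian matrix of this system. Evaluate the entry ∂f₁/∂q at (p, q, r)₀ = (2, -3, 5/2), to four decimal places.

2.0000

∂f₁/∂q = 2.
At (2, -3, 5/2) this is 2.0000.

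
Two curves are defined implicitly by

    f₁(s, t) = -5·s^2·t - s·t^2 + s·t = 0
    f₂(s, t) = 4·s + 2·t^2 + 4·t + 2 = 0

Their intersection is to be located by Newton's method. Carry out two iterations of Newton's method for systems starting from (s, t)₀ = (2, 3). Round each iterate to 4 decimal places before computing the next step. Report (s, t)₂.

(-5.9202, 3.7244)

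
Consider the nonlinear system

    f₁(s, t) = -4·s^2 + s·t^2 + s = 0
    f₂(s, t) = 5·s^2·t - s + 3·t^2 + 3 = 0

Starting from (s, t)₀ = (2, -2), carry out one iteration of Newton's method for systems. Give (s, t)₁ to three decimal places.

(1.365, -1.877)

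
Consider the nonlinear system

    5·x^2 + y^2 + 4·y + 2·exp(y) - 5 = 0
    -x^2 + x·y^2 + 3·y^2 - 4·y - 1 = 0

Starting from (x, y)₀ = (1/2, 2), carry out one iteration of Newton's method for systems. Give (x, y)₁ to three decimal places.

At (1/2, 2): F = (23.02811, 4.750).
Jacobian J = [[10·x, 2·y + 2·exp(y) + 4], [-2·x + y^2, 2·x·y + 6·y - 4]].
At the point, J = [[5.000, 22.77811], [3.000, 10.000]] (det J = -18.33434).
Solving J·Δ = −F gives Δ = (6.659, -2.473).
Then the next iterate is (x, y)₁ = (7.159, -0.473).

(7.159, -0.473)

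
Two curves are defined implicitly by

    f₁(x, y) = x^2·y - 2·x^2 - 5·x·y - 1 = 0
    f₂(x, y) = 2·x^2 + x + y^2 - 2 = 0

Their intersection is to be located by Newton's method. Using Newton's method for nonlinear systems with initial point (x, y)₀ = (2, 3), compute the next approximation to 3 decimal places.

(-3.000, 7.667)

At (2, 3): F = (-27.000, 17.000).
Jacobian J = [[2·x·y - 4·x - 5·y, x^2 - 5·x], [4·x + 1, 2·y]].
At the point, J = [[-11.000, -6.000], [9.000, 6.000]] (det J = -12.000).
Solving J·Δ = −F gives Δ = (-5.000, 4.667).
Then the next iterate is (x, y)₁ = (-3.000, 7.667).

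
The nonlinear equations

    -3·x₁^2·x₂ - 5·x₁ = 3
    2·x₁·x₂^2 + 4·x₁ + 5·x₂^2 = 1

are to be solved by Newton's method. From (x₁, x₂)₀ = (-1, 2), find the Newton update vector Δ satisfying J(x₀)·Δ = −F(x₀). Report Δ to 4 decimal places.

At (-1, 2): F = (-4.0000, 7.0000).
Jacobian J = [[-6·x₁·x₂ - 5, -3·x₁^2], [2·x₂^2 + 4, 4·x₁·x₂ + 10·x₂]].
At the point, J = [[7.0000, -3.0000], [12.0000, 12.0000]] (det J = 120.0000).
Solving J·Δ = −F gives Δ = (0.2250, -0.8083).

(0.2250, -0.8083)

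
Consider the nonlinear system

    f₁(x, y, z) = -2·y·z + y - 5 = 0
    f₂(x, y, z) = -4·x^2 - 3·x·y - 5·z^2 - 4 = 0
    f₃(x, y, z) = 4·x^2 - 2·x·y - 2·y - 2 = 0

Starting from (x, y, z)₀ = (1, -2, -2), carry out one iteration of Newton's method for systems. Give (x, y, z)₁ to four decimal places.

At (1, -2, -2): F = (-15.0000, -22.0000, 10.0000).
Jacobian J = [[0, -2·z + 1, -2·y], [-8·x - 3·y, -3·x, -10·z], [8·x - 2·y, -2·x - 2, 0]].
At the point, J = [[0.0000, 5.0000, 4.0000], [-2.0000, -3.0000, 20.0000], [12.0000, -4.0000, 0.0000]] (det J = 1376.0000).
Solving J·Δ = −F gives Δ = (-0.1977, 1.9070, 1.3663).
Then the next iterate is (x, y, z)₁ = (0.8023, -0.0930, -0.6337).

(0.8023, -0.0930, -0.6337)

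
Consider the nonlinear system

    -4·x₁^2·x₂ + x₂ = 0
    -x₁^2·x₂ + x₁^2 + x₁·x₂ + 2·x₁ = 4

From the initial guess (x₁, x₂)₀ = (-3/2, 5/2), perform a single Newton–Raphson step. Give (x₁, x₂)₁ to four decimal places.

(-2.4383, -3.5185)

At (-3/2, 5/2): F = (-20.0000, -14.1250).
Jacobian J = [[-8·x₁·x₂, -4·x₁^2 + 1], [-2·x₁·x₂ + 2·x₁ + x₂ + 2, -x₁^2 + x₁]].
At the point, J = [[30.0000, -8.0000], [9.0000, -3.7500]] (det J = -40.5000).
Solving J·Δ = −F gives Δ = (-0.9383, -6.0185).
Then the next iterate is (x₁, x₂)₁ = (-2.4383, -3.5185).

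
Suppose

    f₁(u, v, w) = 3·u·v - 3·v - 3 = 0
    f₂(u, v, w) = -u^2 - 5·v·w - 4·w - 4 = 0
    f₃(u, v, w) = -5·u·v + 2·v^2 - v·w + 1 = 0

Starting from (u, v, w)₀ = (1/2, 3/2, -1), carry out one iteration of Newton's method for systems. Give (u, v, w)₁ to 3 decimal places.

(3.174, 6.023, 1.365)

At (1/2, 3/2, -1): F = (-5.250, 7.250, 3.250).
Jacobian J = [[3·v, 3·u - 3, 0], [-2·u, -5·w, -5·v - 4], [-5·v, -5·u + 4·v - w, -v]].
At the point, J = [[4.500, -1.500, 0.000], [-1.000, 5.000, -11.500], [-7.500, 4.500, -1.500]] (det J = 72.000).
Solving J·Δ = −F gives Δ = (2.674, 4.523, 2.365).
Then the next iterate is (u, v, w)₁ = (3.174, 6.023, 1.365).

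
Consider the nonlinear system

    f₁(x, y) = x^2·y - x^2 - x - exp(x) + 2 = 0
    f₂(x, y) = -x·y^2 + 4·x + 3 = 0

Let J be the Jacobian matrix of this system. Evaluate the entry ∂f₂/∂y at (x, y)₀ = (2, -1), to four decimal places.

4.0000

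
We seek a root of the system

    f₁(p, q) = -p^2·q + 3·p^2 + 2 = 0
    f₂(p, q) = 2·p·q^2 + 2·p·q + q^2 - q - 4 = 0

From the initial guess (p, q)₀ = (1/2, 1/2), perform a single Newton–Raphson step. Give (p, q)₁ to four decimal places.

(-0.3140, 2.8605)

At (1/2, 1/2): F = (2.6250, -3.5000).
Jacobian J = [[-2·p·q + 6·p, -p^2], [2·q^2 + 2·q, 4·p·q + 2·p + 2·q - 1]].
At the point, J = [[2.5000, -0.2500], [1.5000, 2.0000]] (det J = 5.3750).
Solving J·Δ = −F gives Δ = (-0.8140, 2.3605).
Then the next iterate is (p, q)₁ = (-0.3140, 2.8605).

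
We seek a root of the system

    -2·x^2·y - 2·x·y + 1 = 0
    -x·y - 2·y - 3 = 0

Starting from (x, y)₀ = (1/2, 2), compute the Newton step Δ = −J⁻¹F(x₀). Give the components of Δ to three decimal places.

At (1/2, 2): F = (-2.000, -8.000).
Jacobian J = [[-4·x·y - 2·y, -2·x^2 - 2·x], [-y, -x - 2]].
At the point, J = [[-8.000, -1.500], [-2.000, -2.500]] (det J = 17.000).
Solving J·Δ = −F gives Δ = (0.412, -3.529).

(0.412, -3.529)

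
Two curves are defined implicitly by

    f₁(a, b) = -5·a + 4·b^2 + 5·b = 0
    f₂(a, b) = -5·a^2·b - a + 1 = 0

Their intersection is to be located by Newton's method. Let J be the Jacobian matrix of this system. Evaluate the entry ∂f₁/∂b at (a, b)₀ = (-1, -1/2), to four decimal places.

1.0000

∂f₁/∂b = 8·b + 5.
At (-1, -1/2) this is 1.0000.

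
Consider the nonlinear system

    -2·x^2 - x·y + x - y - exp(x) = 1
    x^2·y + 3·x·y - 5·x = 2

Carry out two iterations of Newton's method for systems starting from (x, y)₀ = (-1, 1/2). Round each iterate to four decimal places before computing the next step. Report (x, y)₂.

(-0.2855, -2.0914)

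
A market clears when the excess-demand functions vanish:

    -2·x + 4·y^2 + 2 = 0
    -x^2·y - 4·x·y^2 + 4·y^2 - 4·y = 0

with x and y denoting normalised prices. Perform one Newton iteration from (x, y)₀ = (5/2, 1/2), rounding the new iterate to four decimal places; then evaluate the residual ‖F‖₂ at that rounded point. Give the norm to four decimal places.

2.1414

At (5/2, 1/2): F = (-2.0000, -6.6250).
Jacobian J = [[-2, 8·y], [-2·x·y - 4·y^2, -x^2 - 8·x·y + 8·y - 4]].
At the point, J = [[-2.0000, 4.0000], [-3.5000, -16.2500]] (det J = 46.5000).
Solving J·Δ = −F gives Δ = (-1.2688, -0.1344).
Then the next iterate is (x, y)₁ = (1.2312, 0.3656).
Re-evaluating at (1.2312, 0.3656): F = (0.072253, -2.140208), so ‖F‖₂ = 2.1414.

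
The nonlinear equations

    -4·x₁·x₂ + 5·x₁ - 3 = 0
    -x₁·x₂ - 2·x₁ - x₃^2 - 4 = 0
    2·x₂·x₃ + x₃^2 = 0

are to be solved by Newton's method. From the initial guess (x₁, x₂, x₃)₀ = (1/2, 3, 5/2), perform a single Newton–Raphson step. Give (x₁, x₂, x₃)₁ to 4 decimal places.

At (1/2, 3, 5/2): F = (-6.5000, -12.7500, 21.2500).
Jacobian J = [[-4·x₂ + 5, -4·x₁, 0], [-x₂ - 2, -x₁, -2·x₃], [0, 2·x₃, 2·x₂ + 2·x₃]].
At the point, J = [[-7.0000, -2.0000, 0.0000], [-5.0000, -0.5000, -5.0000], [0.0000, 5.0000, 11.0000]] (det J = -246.5000).
Solving J·Δ = −F gives Δ = (-0.7901, -0.4848, -1.7115).
Then the next iterate is (x₁, x₂, x₃)₁ = (-0.2901, 2.5152, 0.7885).

(-0.2901, 2.5152, 0.7885)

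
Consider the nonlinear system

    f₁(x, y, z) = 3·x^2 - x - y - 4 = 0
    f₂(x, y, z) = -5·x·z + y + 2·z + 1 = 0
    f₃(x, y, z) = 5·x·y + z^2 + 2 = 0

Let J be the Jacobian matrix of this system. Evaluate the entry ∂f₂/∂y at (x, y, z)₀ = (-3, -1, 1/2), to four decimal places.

∂f₂/∂y = 1.
At (-3, -1, 1/2) this is 1.0000.

1.0000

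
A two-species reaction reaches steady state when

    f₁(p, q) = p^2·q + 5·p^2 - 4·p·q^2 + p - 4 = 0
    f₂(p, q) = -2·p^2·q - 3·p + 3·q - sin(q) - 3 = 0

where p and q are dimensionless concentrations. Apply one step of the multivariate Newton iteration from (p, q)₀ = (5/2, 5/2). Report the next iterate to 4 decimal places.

(1.4753, 1.7924)

At (5/2, 5/2): F = (-17.1250, -34.848472).
Jacobian J = [[2·p·q + 10·p - 4·q^2 + 1, p^2 - 8·p·q], [-4·p·q - 3, -2·p^2 - cos(q) + 3]].
At the point, J = [[13.5000, -43.7500], [-28.0000, -8.698856]] (det J = -1342.434561).
Solving J·Δ = −F gives Δ = (-1.0247, -0.7076).
Then the next iterate is (p, q)₁ = (1.4753, 1.7924).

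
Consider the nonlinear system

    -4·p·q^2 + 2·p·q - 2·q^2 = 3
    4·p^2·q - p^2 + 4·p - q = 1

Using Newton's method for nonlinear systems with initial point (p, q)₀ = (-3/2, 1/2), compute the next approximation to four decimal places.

At (-3/2, 1/2): F = (-3.5000, -5.2500).
Jacobian J = [[-4·q^2 + 2·q, -8·p·q + 2·p - 4·q], [8·p·q - 2·p + 4, 4·p^2 - 1]].
At the point, J = [[0.0000, 1.0000], [1.0000, 8.0000]] (det J = -1.0000).
Solving J·Δ = −F gives Δ = (-22.7500, 3.5000).
Then the next iterate is (p, q)₁ = (-24.2500, 4.0000).

(-24.2500, 4.0000)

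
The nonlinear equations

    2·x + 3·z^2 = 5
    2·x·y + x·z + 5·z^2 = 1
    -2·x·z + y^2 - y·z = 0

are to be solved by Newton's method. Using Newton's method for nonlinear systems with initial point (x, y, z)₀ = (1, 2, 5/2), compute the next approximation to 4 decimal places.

(-0.3183, -0.7256, 1.6258)

At (1, 2, 5/2): F = (15.7500, 36.7500, -6.0000).
Jacobian J = [[2, 0, 6·z], [2·y + z, 2·x, x + 10·z], [-2·z, 2·y - z, -2·x - y]].
At the point, J = [[2.0000, 0.0000, 15.0000], [6.5000, 2.0000, 26.0000], [-5.0000, 1.5000, -4.0000]] (det J = 202.2500).
Solving J·Δ = −F gives Δ = (-1.3183, -2.7256, -0.8742).
Then the next iterate is (x, y, z)₁ = (-0.3183, -0.7256, 1.6258).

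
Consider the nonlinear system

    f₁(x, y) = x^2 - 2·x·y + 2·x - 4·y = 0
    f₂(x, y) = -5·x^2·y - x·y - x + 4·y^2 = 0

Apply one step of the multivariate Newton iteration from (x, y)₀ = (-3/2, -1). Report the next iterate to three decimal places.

(-1.170, -0.420)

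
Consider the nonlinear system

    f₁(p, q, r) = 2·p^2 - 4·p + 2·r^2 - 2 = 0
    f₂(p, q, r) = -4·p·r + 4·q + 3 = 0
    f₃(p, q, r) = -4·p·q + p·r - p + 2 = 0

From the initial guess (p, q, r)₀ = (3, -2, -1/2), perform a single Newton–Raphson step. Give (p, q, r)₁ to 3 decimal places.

At (3, -2, -1/2): F = (4.500, 1.000, 21.500).
Jacobian J = [[4·p - 4, 0, 4·r], [-4·r, 4, -4·p], [-4·q + r - 1, -4·p, p]].
At the point, J = [[8.000, 0.000, -2.000], [2.000, 4.000, -12.000], [6.500, -12.000, 3.000]] (det J = -956.000).
Solving J·Δ = −F gives Δ = (-0.416, 1.712, 0.585).
Then the next iterate is (p, q, r)₁ = (2.584, -0.288, 0.085).

(2.584, -0.288, 0.085)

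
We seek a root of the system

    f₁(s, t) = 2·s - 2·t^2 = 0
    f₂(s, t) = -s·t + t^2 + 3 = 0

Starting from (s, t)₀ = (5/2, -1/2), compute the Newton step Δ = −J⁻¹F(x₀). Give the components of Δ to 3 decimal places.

At (5/2, -1/2): F = (4.500, 4.500).
Jacobian J = [[2, -4·t], [-t, -s + 2·t]].
At the point, J = [[2.000, 2.000], [0.500, -3.500]] (det J = -8.000).
Solving J·Δ = −F gives Δ = (-3.094, 0.844).

(-3.094, 0.844)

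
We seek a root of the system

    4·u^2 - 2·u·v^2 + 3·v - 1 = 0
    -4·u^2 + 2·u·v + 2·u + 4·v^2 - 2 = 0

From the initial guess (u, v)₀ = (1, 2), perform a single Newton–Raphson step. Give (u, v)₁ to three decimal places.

(10.800, 2.200)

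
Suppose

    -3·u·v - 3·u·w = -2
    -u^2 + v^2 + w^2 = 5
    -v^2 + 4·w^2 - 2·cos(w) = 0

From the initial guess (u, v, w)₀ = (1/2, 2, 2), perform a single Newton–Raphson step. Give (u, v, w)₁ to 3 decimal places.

At (1/2, 2, 2): F = (-4.000, 2.750, 12.83229).
Jacobian J = [[-3·v - 3·w, -3·u, -3·u], [-2·u, 2·v, 2·w], [0, -2·v, 8·w + 2·sin(w)]].
At the point, J = [[-12.000, -1.500, -1.500], [-1.000, 4.000, 4.000], [0.000, -4.000, 17.81859]] (det J = -1080.02045).
Solving J·Δ = −F gives Δ = (-0.240, -0.022, -0.725).
Then the next iterate is (u, v, w)₁ = (0.260, 1.978, 1.275).

(0.260, 1.978, 1.275)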